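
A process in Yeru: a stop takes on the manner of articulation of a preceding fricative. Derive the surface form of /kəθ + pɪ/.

/p/ is a voiceless bilabial stop. The preceding trigger /θ/ is a fricative, so /p/ must become a fricative as well.
A voiceless bilabial fricative is [ɸ], so the surface segment is [ɸ].

[kəθɸɪ]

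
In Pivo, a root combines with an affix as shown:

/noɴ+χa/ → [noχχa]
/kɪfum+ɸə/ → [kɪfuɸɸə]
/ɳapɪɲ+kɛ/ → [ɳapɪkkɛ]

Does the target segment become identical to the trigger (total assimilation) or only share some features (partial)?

Comparing underlying and surface forms, /ɴ/ → [χ] is the alternation; the neighbouring /χ/ is constant.
The output [χ] is identical to the trigger /χ/ — every feature (place, manner, voicing) has been copied — so this is total assimilation.
The remaining alternations confirm this: /m/ → [ɸ] before /ɸ/; /ɲ/ → [k] before /k/ — in each case the output is a copy of the following consonant.

total assimilation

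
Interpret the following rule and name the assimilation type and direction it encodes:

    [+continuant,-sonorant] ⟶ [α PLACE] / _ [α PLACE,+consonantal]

The rule copies the place features (abbreviated [PLACE]) from the environment onto the target, so the assimilating feature is place.
The conditioning segment sits to the right of the focus bar, meaning the trigger follows the segment that changes — regressive assimilation.

regressive place assimilation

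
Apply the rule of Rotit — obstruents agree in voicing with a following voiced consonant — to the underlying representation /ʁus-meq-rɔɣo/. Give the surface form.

[ʁuzmeɢrɔɣo]

The rule targets /s/ (voiceless alveolar fricative), which sits before the trigger /m/ (voiced).
The voiced alveolar fricative is [z], so /s/ → [z].
At the second juncture, /q/ likewise becomes [ɢ] adjacent to /r/.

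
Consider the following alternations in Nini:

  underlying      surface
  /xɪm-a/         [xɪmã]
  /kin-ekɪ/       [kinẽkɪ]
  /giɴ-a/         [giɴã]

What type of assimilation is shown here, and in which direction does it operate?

progressive nasality assimilation (vowel nasalisation)

The vowel /a/ surfaces as nasalised [ã] next to the preceding nasal /m/ — it has acquired the [+nasal] feature of its neighbour.
The other forms show the same pattern: /e/ → [ẽ] after /n/; /a/ → [ã] after /ɴ/ — each time a vowel is nasalised next to a preceding nasal.
Because the conditioning nasal is to the left of the vowel that changes, the process is progressive (perseverative).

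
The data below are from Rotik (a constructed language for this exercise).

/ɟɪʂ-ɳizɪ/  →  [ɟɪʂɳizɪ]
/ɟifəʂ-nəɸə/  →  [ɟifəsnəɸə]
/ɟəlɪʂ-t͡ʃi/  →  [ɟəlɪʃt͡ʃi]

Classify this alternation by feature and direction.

Underlying /ʂ/ is realised as [s] next to /n/; /n/ itself does not change.
/ʂ/ is retroflex while /n/ is alveolar; the output [s] is alveolar, matching the trigger — so the feature that spreads is place.
Manner and voice are unchanged, so the assimilation is partial, not total.
The other alternating form patterns the same way: /ʂ/ → [ʃ] before /t͡ʃ/ (retroflex → postalveolar, matching postalveolar) — only place changes, and always toward the following segment.
No alternation appears in [ɟɪʂɳizɪ]: there the adjacent consonants already agree in place (/ʂ/ and /ɳ/ are both retroflex), so this form is consistent with the same rule.
Since the segment that changes precedes the conditioning segment, the assimilation is regressive.

regressive place assimilation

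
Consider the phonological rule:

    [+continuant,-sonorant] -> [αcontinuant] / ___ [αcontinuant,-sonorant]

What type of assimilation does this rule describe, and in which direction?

The shared variable α links the value of [continuant] on the target to that of the neighbouring obstruent. [continuant] distinguishes stops from fricatives — a manner-of-articulation feature — so this is manner assimilation.
Since the environment is written after the underscore, the trigger follows the target; the direction is regressive.

regressive manner assimilation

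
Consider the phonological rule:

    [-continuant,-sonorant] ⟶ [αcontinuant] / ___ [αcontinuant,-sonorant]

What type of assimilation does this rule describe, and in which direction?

regressive manner assimilation

The rule copies [continuant] (continuancy) from the environment onto the target stops; since [±continuant] encodes the stop/fricative manner contrast, the assimilating dimension is manner.
Since the environment is written after the underscore, the trigger follows the target; the direction is regressive.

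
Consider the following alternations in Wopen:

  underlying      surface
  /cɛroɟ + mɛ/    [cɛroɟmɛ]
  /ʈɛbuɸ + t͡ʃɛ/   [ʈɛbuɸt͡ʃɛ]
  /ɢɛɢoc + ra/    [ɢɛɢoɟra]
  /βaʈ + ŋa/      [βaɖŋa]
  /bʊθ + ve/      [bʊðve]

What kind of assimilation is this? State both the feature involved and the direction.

Underlying /c/ is realised as [ɟ] next to /r/; /r/ itself does not change.
The change voiceless → voiced matches the voicing of the following /r/, identifying this as voicing assimilation.
Place and manner are unchanged, so the assimilation is partial, not total.
Checking the remaining alternations: /ʈ/ → [ɖ] before /ŋ/ (voiceless → voiced, matching voiced); /θ/ → [ð] before /v/ (voiceless → voiced, matching voiced) — only voicing changes, and always toward the following segment.
Nothing changes in [cɛroɟmɛ], [ʈɛbuɸt͡ʃɛ]: there the adjacent consonants already agree in voicing (/ɟ/ and /m/ are both voiced; /ɸ/ and /t͡ʃ/ are both voiceless), so these forms are consistent with the same rule.
Since the segment that changes precedes the conditioning segment, the assimilation is regressive.

regressive voicing assimilation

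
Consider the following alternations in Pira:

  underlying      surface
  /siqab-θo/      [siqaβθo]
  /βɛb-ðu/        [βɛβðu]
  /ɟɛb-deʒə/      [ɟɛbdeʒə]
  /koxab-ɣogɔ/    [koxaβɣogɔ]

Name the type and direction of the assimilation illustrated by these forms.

regressive manner assimilation

Underlying /b/ is realised as [β] next to /θ/; /θ/ itself does not change.
The change stop → fricative matches the manner of the following /θ/, identifying this as manner assimilation.
Place and voice are unchanged, so the assimilation is partial, not total.
Checking the remaining alternations: /b/ → [β] before /ð/ (stop → fricative, matching a fricative); /b/ → [β] before /ɣ/ (stop → fricative, matching a fricative) — only manner changes, and always toward the following segment.
No alternation appears in [ɟɛbdeʒə]: there the adjacent consonants already agree in manner (/b/ and /d/ are both stops), so this form is consistent with the same rule.
Since the segment that changes precedes the conditioning segment, the assimilation is regressive.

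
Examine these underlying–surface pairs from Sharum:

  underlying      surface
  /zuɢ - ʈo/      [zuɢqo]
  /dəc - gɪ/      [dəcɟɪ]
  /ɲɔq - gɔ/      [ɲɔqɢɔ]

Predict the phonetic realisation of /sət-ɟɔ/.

[sətdɔ]

The data show progressive place assimilation: /ʈ/ → [q] after /ɢ/; /g/ → [ɟ] after /c/; /g/ → [ɢ] after /q/. In each pair only place changes, matching the preceding consonant, while manner and voice stay constant.
The rule targets /ɟ/ (voiced palatal stop), which sits after the trigger /t/ (alveolar).
Changing only its place to alveolar gives [d] — the voiced alveolar stop.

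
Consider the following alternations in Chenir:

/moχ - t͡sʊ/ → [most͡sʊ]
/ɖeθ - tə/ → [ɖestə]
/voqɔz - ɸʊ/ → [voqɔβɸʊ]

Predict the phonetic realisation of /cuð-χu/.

[cuʁχu]

The data show regressive place assimilation: /χ/ → [s] before /t͡s/; /θ/ → [s] before /t/; /z/ → [β] before /ɸ/. In each pair only place changes, matching the following consonant, while manner and voice stay constant.
The rule targets /ð/ (voiced dental fricative), which sits before the trigger /χ/ (uvular).
A voiced uvular fricative is [ʁ], so the surface segment is [ʁ].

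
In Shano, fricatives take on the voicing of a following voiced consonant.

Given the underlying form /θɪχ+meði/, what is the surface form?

[θɪʁmeði]

/χ/ is a voiceless uvular fricative. The following trigger /m/ is voiced, so /χ/ must become voiced as well.
The voiced uvular fricative is [ʁ], so /χ/ → [ʁ].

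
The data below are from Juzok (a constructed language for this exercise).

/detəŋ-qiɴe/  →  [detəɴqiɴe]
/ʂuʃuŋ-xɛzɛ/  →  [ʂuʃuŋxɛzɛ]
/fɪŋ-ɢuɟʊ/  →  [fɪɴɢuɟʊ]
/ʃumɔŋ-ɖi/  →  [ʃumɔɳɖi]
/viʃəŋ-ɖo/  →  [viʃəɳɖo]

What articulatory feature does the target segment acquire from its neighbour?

place

Comparing underlying and surface forms, /ŋ/ → [ɴ] is the alternation; the neighbouring /q/ is constant.
/ŋ/ is velar while /q/ is uvular; the output [ɴ] is uvular, matching the trigger — so the feature that spreads is place.
Checking the remaining alternations: /ŋ/ → [ɴ] before /ɢ/ (velar → uvular, matching uvular); /ŋ/ → [ɳ] before /ɖ/ (velar → retroflex, matching retroflex) — only place changes, and always toward the following segment.
Nothing changes in [ʂuʃuŋxɛzɛ]: there the adjacent consonants already agree in place (/ŋ/ and /x/ are both velar), so this form is consistent with the same rule.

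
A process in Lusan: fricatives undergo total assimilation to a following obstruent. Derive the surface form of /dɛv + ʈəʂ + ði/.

[dɛʈʈəðði]

/v/ is the segment targeted by the rule; it sits immediately before /ʈ/, so it assimilates completely and surfaces as [ʈ].
At the second juncture, /ʂ/ likewise becomes [ð] adjacent to /ð/.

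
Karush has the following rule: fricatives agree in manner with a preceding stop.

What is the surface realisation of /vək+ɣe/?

[vəkge]

The rule targets /ɣ/ (voiced velar fricative), which sits after the trigger /k/ (stop).
Changing only its manner to stop gives [g] — the voiced velar stop.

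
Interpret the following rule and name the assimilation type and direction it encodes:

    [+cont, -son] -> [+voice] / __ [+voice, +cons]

regressive voicing assimilation

The target ([+cont, -son], fricatives) acquires [+voice] next to a voiced consonant ([+voice, +cons]) — it takes on the voicing of its neighbour, so the feature that spreads is voicing.
Since the environment is written after the underscore, the trigger follows the target; the direction is regressive.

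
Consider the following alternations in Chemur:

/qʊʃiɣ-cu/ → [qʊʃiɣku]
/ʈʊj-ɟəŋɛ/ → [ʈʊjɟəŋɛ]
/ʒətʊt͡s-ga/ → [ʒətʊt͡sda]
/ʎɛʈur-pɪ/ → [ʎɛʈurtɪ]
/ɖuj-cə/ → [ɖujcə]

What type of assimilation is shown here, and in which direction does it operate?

Comparing underlying and surface forms, /c/ → [k] is the alternation; the neighbouring /ɣ/ is constant.
/c/ is palatal while /ɣ/ is velar; the output [k] is velar, matching the trigger — so the feature that spreads is place.
Manner and voice are unchanged, so the assimilation is partial, not total.
The same holds elsewhere in the data: /g/ → [d] after /t͡s/ (velar → alveolar, matching alveolar); /p/ → [t] after /r/ (bilabial → alveolar, matching alveolar) — only place changes, and always toward the preceding segment.
Nothing changes in [ʈʊjɟəŋɛ], [ɖujcə]: there the adjacent consonants already agree in place (/ɟ/ and /j/ are both palatal; /c/ and /j/ are both palatal), so these forms are consistent with the same rule.
Since the segment that changes follows the conditioning segment, the assimilation is progressive.

progressive place assimilation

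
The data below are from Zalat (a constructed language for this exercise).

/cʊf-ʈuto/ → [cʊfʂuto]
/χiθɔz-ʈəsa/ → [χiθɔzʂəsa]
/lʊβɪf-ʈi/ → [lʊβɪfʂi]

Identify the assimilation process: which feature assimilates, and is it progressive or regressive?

The segment that alternates is /ʈ/, which surfaces as [ʂ] when adjacent to /f/.
The change stop → fricative matches the manner of the preceding /f/, identifying this as manner assimilation.
Place and voice are unchanged, so the assimilation is partial, not total.
The other alternating form patterns the same way: /ʈ/ → [ʂ] after /z/ (stop → fricative, matching a fricative) — only manner changes, and always toward the preceding segment.
The trigger is the preceding segment, so the direction is progressive (perseverative).

progressive manner assimilation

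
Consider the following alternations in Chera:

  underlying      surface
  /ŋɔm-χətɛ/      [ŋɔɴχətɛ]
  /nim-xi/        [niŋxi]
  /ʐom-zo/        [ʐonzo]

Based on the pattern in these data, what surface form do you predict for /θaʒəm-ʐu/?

[θaʒəɳʐu]

The data show regressive place assimilation: /m/ → [ɴ] before /χ/; /m/ → [ŋ] before /x/; /m/ → [n] before /z/. In each pair only place changes, matching the following consonant, while manner and voice stay constant.
/m/ is a voiced bilabial nasal. The following trigger /ʐ/ is retroflex, so /m/ must become retroflex as well.
Changing only its place to retroflex gives [ɳ] — the voiced retroflex nasal.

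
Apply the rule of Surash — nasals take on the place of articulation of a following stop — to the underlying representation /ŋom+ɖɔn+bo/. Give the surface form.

/m/ is a voiced bilabial nasal. The following trigger /ɖ/ is retroflex, so /m/ must become retroflex as well.
Changing only its place to retroflex gives [ɳ] — the voiced retroflex nasal.
The same rule applies at the second boundary: /n/ → [m] next to /b/.

[ŋoɳɖɔmbo]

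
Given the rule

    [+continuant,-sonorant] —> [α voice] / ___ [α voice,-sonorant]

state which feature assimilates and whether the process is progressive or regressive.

The rule copies [voice] from the environment onto the target, so the assimilating feature is voicing.
Since the environment is written after the underscore, the trigger follows the target; the direction is regressive.

regressive voicing assimilation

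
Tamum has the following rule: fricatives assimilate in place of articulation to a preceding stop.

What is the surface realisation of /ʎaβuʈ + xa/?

The rule targets /x/ (voiceless velar fricative), which sits after the trigger /ʈ/ (retroflex).
Changing only its place to retroflex gives [ʂ] — the voiceless retroflex fricative.

[ʎaβuʈʂa]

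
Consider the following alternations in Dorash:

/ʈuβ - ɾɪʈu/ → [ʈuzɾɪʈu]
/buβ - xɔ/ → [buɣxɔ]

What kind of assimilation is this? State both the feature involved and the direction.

Underlying /β/ is realised as [z] next to /ɾ/; /ɾ/ itself does not change.
The change bilabial → alveolar matches the place of the following /ɾ/, identifying this as place assimilation.
Manner and voice are unchanged, so the assimilation is partial, not total.
Checking the remaining alternation: /β/ → [ɣ] before /x/ (bilabial → velar, matching velar) — only place changes, and always toward the following segment.
Since the segment that changes precedes the conditioning segment, the assimilation is regressive.

regressive place assimilation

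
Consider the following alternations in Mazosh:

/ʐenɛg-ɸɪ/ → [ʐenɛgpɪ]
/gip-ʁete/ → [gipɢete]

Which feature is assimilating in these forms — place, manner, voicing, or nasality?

manner

The segment that alternates is /ɸ/, which surfaces as [p] when adjacent to /g/.
/ɸ/ is a fricative while /g/ is a stop; the output [p] is a stop, matching the trigger — so the feature that spreads is manner.
Checking the remaining alternation: /ʁ/ → [ɢ] after /p/ (fricative → stop, matching a stop) — only manner changes, and always toward the preceding segment.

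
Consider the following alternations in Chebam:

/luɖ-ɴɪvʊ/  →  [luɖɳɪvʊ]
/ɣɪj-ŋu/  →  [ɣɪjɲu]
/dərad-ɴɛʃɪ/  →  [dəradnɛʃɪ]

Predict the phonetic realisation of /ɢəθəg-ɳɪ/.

[ɢəθəgŋɪ]

The data show progressive place assimilation: /ɴ/ → [ɳ] after /ɖ/; /ŋ/ → [ɲ] after /j/; /ɴ/ → [n] after /d/. In each pair only place changes, matching the preceding consonant, while manner and voice stay constant.
The rule targets /ɳ/ (voiced retroflex nasal), which sits after the trigger /g/ (velar).
Changing only its place to velar gives [ŋ] — the voiced velar nasal.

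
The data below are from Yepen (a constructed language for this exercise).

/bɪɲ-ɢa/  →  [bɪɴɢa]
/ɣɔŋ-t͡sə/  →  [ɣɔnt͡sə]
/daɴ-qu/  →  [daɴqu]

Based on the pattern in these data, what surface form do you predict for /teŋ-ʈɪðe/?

The data show regressive place assimilation: /ɲ/ → [ɴ] before /ɢ/; /ŋ/ → [n] before /t͡s/. In each pair only place changes, matching the following consonant, while manner and voice stay constant.
Nothing changes in [daɴqu]: there the adjacent consonants already agree in place (/ɴ/ and /q/ are both uvular), so this form is consistent with the same rule.
The rule targets /ŋ/ (voiced velar nasal), which sits before the trigger /ʈ/ (retroflex).
The voiced retroflex nasal is [ɳ], so /ŋ/ → [ɳ].

[teɳʈɪðe]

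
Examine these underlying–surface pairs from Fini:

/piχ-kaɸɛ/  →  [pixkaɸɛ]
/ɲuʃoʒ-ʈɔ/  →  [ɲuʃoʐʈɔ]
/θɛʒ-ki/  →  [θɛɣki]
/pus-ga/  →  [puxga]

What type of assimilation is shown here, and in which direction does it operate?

regressive place assimilation

Comparing underlying and surface forms, /χ/ → [x] is the alternation; the neighbouring /k/ is constant.
/χ/ is uvular while /k/ is velar; the output [x] is velar, matching the trigger — so the feature that spreads is place.
Manner and voice are unchanged, so the assimilation is partial, not total.
The other alternating forms pattern the same way: /ʒ/ → [ʐ] before /ʈ/ (postalveolar → retroflex, matching retroflex); /ʒ/ → [ɣ] before /k/ (postalveolar → velar, matching velar); /s/ → [x] before /g/ (alveolar → velar, matching velar) — only place changes, and always toward the following segment.
The trigger is the following segment, so the direction is regressive (anticipatory).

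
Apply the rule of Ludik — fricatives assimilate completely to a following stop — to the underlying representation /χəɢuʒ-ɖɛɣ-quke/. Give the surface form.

[χəɢuɖɖɛqquke]

/ʒ/ is the segment targeted by the rule; it sits immediately before /ɖ/, so it assimilates completely and surfaces as [ɖ].
At the second juncture, /ɣ/ likewise becomes [q] adjacent to /q/.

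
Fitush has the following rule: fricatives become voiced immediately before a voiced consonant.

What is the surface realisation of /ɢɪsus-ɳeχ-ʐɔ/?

[ɢɪsuzɳeʁʐɔ]

The rule targets /s/ (voiceless alveolar fricative), which sits before the trigger /ɳ/ (voiced).
Changing only its voicing to voiced gives [z] — the voiced alveolar fricative.
The same rule applies at the second boundary: /χ/ → [ʁ] next to /ʐ/.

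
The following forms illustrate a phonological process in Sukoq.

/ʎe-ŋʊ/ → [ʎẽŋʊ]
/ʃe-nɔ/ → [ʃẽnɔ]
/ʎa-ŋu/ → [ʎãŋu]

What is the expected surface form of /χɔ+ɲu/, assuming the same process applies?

[χɔ̃ɲu]

The data show regressive nasality assimilation (vowel nasalisation): /e/ → [ẽ] before /ŋ/; /e/ → [ẽ] before /n/; /a/ → [ã] before /ŋ/ — a vowel is nasalised by an immediately following nasal consonant.
The vowel /ɔ/ is adjacent to the following nasal /ɲ/, so it acquires [+nasal] and surfaces as [ɔ̃].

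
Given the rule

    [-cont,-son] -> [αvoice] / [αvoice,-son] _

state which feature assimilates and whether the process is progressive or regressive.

progressive voicing assimilation

The shared variable α links the value of [voice] on the target to the same value on the neighbouring segment, so voicing is the feature that assimilates.
Since the environment is written before the underscore, the trigger precedes the target; the direction is progressive.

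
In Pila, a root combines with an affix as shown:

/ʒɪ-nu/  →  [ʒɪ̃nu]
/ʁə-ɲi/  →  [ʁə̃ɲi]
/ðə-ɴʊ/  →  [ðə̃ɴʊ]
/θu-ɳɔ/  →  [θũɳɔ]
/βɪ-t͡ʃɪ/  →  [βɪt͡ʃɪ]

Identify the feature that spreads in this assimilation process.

The vowel /ɪ/ surfaces as nasalised [ɪ̃] next to the following nasal /n/ — it has acquired the [+nasal] feature of its neighbour.
The other forms show the same pattern: /ə/ → [ə̃] before /ɲ/; /ə/ → [ə̃] before /ɴ/; /u/ → [ũ] before /ɳ/ — each time a vowel is nasalised next to a following nasal.
No change occurs in [βɪt͡ʃɪ] because the vowel at the boundary is adjacent to an oral consonant, not a nasal (/ɪ/ next to /t͡ʃ/).

nasality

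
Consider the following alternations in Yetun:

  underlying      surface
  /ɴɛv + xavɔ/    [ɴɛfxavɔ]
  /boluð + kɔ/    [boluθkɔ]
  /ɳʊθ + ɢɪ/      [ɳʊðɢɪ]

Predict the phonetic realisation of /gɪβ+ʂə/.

[gɪɸʂə]

The data show regressive voicing assimilation: /v/ → [f] before /x/; /ð/ → [θ] before /k/; /θ/ → [ð] before /ɢ/. In each pair only voicing changes, matching the following consonant, while place and manner stay constant.
The rule targets /β/ (voiced bilabial fricative), which sits before the trigger /ʂ/ (voiceless).
The voiceless bilabial fricative is [ɸ], so /β/ → [ɸ].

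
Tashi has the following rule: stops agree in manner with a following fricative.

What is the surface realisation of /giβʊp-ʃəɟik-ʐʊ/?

/p/ is a voiceless bilabial stop. The following trigger /ʃ/ is a fricative, so /p/ must become a fricative as well.
The voiceless bilabial fricative is [ɸ], so /p/ → [ɸ].
The same rule applies at the second boundary: /k/ → [x] next to /ʐ/.

[giβʊɸʃəɟixʐʊ]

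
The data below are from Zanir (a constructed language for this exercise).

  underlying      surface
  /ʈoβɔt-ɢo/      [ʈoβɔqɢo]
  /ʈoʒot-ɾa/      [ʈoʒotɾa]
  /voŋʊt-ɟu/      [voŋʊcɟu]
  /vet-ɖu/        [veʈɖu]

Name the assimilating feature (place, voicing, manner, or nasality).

place

Underlying /t/ is realised as [q] next to /ɢ/; /ɢ/ itself does not change.
/t/ is alveolar while /ɢ/ is uvular; the output [q] is uvular, matching the trigger — so the feature that spreads is place.
Checking the remaining alternations: /t/ → [c] before /ɟ/ (alveolar → palatal, matching palatal); /t/ → [ʈ] before /ɖ/ (alveolar → retroflex, matching retroflex) — only place changes, and always toward the following segment.
No alternation appears in [ʈoʒotɾa]: there the adjacent consonants already agree in place (/t/ and /ɾ/ are both alveolar), so this form is consistent with the same rule.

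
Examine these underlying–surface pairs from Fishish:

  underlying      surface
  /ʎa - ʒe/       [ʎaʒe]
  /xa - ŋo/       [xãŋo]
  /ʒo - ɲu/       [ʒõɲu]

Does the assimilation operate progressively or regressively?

regressive

The vowel /a/ surfaces as nasalised [ã] next to the following nasal /ŋ/ — it has acquired the [+nasal] feature of its neighbour.
Likewise in the remaining data: /o/ → [õ] before /ɲ/ — each time a vowel is nasalised next to a following nasal.
No change occurs in [ʎaʒe] because the vowel at the boundary is adjacent to an oral consonant, not a nasal (/a/ next to /ʒ/).
Because the conditioning nasal is to the right of the vowel that changes, the process is regressive (anticipatory).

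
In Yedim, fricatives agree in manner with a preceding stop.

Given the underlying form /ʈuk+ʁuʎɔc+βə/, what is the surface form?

[ʈukɢuʎɔcbə]

/ʁ/ is a voiced uvular fricative. The preceding trigger /k/ is a stop, so /ʁ/ must become a stop as well.
The voiced uvular stop is [ɢ], so /ʁ/ → [ɢ].
The same rule applies at the second boundary: /β/ → [b] next to /c/.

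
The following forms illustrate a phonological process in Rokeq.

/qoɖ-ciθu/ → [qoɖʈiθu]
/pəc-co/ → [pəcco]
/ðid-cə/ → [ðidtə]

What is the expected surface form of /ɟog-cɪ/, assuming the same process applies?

The data show progressive place assimilation: /c/ → [ʈ] after /ɖ/; /c/ → [t] after /d/. In each pair only place changes, matching the preceding consonant, while manner and voice stay constant.
No alternation appears in [pəcco]: there the adjacent consonants already agree in place (/c/ and /c/ are both palatal), so this form is consistent with the same rule.
/c/ is a voiceless palatal stop. The preceding trigger /g/ is velar, so /c/ must become velar as well.
A voiceless velar stop is [k], so the surface segment is [k].

[ɟogkɪ]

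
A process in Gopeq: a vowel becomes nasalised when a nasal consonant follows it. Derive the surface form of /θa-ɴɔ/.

The vowel /a/ is adjacent to the following nasal /ɴ/, so it acquires [+nasal] and surfaces as [ã].

[θãɴɔ]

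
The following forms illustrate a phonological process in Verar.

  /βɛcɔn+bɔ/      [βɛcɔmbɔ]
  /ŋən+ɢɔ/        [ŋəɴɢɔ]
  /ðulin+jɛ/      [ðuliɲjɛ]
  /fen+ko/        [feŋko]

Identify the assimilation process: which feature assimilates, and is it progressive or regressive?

Comparing underlying and surface forms, /n/ → [m] is the alternation; the neighbouring /b/ is constant.
The change alveolar → bilabial matches the place of the following /b/, identifying this as place assimilation.
Manner and voice are unchanged, so the assimilation is partial, not total.
Checking the remaining alternations: /n/ → [ɴ] before /ɢ/ (alveolar → uvular, matching uvular); /n/ → [ɲ] before /j/ (alveolar → palatal, matching palatal); /n/ → [ŋ] before /k/ (alveolar → velar, matching velar) — only place changes, and always toward the following segment.
The trigger is the following segment, so the direction is regressive (anticipatory).

regressive place assimilation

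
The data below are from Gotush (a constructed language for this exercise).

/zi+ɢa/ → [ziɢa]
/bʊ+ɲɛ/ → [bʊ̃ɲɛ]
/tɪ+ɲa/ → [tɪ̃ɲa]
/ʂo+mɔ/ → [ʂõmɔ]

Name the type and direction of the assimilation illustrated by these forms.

regressive nasality assimilation (vowel nasalisation)

The vowel /ʊ/ surfaces as nasalised [ʊ̃] next to the following nasal /ɲ/ — it has acquired the [+nasal] feature of its neighbour.
The other forms show the same pattern: /ɪ/ → [ɪ̃] before /ɲ/; /o/ → [õ] before /m/ — each time a vowel is nasalised next to a following nasal.
No change occurs in [ziɢa] because the vowel at the boundary is adjacent to an oral consonant, not a nasal (/i/ next to /ɢ/).
Because the conditioning nasal is to the right of the vowel that changes, the process is regressive (anticipatory).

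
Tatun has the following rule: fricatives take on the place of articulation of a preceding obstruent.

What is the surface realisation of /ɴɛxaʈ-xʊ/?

[ɴɛxaʈʂʊ]

/x/ is a voiceless velar fricative. The preceding trigger /ʈ/ is retroflex, so /x/ must become retroflex as well.
A voiceless retroflex fricative is [ʂ], so the surface segment is [ʂ].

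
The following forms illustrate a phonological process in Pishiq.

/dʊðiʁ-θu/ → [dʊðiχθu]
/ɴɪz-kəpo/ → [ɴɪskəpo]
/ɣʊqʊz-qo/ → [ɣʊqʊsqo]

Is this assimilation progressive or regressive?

Underlying /ʁ/ is realised as [χ] next to /θ/; /θ/ itself does not change.
The change voiced → voiceless matches the voicing of the following /θ/, identifying this as voicing assimilation.
Checking the remaining alternations: /z/ → [s] before /k/ (voiced → voiceless, matching voiceless); /z/ → [s] before /q/ (voiced → voiceless, matching voiceless) — only voicing changes, and always toward the following segment.
The trigger is the following segment, so the direction is regressive (anticipatory).

regressive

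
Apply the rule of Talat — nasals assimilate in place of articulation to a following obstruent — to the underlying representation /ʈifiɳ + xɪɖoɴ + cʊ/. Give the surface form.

[ʈifiŋxɪɖoɲcʊ]

/ɳ/ is a voiced retroflex nasal. The following trigger /x/ is velar, so /ɳ/ must become velar as well.
The voiced velar nasal is [ŋ], so /ɳ/ → [ŋ].
The same rule applies at the second boundary: /ɴ/ → [ɲ] next to /c/.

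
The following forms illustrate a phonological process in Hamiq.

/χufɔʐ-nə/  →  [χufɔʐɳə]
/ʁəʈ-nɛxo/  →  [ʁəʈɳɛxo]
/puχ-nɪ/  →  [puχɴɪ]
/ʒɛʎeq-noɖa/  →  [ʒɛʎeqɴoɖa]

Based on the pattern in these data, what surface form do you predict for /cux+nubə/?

The data show progressive place assimilation: /n/ → [ɳ] after /ʐ/; /n/ → [ɳ] after /ʈ/; /n/ → [ɴ] after /χ/; /n/ → [ɴ] after /q/. In each pair only place changes, matching the preceding consonant, while manner and voice stay constant.
/n/ is a voiced alveolar nasal. The preceding trigger /x/ is velar, so /n/ must become velar as well.
The voiced velar nasal is [ŋ], so /n/ → [ŋ].

[cuxŋubə]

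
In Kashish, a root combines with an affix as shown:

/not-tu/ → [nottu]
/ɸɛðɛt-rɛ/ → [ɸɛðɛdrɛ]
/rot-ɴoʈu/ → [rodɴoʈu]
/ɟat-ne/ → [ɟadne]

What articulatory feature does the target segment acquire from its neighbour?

voicing

Comparing underlying and surface forms, /t/ → [d] is the alternation; the neighbouring /r/ is constant.
The change voiceless → voiced matches the voicing of the following /r/, identifying this as voicing assimilation.
The other alternating forms pattern the same way: /t/ → [d] before /ɴ/ (voiceless → voiced, matching voiced); /t/ → [d] before /n/ (voiceless → voiced, matching voiced) — only voicing changes, and always toward the following segment.
Nothing changes in [nottu]: there the adjacent consonants already agree in voicing (/t/ and /t/ are both voiceless), so this form is consistent with the same rule.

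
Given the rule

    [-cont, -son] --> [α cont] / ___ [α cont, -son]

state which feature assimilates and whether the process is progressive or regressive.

regressive manner assimilation

The rule copies [cont] (continuancy) from the environment onto the target stops; since [±cont] encodes the stop/fricative manner contrast, the assimilating dimension is manner.
The conditioning segment sits to the right of the focus bar, meaning the trigger follows the segment that changes — regressive assimilation.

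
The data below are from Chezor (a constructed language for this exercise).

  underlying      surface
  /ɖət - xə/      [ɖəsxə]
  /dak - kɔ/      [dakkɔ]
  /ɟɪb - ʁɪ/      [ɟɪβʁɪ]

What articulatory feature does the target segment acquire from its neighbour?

The segment that alternates is /t/, which surfaces as [s] when adjacent to /x/.
The change stop → fricative matches the manner of the following /x/, identifying this as manner assimilation.
The same holds elsewhere in the data: /b/ → [β] before /ʁ/ (stop → fricative, matching a fricative) — only manner changes, and always toward the following segment.
Nothing changes in [dakkɔ]: there the adjacent consonants already agree in manner (/k/ and /k/ are both stops), so this form is consistent with the same rule.

manner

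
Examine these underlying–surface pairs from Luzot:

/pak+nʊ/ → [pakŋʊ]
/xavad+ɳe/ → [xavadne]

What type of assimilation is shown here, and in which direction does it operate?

progressive place assimilation

Comparing underlying and surface forms, /n/ → [ŋ] is the alternation; the neighbouring /k/ is constant.
/n/ is alveolar while /k/ is velar; the output [ŋ] is velar, matching the trigger — so the feature that spreads is place.
Manner and voice are unchanged, so the assimilation is partial, not total.
Checking the remaining alternation: /ɳ/ → [n] after /d/ (retroflex → alveolar, matching alveolar) — only place changes, and always toward the preceding segment.
Since the segment that changes follows the conditioning segment, the assimilation is progressive.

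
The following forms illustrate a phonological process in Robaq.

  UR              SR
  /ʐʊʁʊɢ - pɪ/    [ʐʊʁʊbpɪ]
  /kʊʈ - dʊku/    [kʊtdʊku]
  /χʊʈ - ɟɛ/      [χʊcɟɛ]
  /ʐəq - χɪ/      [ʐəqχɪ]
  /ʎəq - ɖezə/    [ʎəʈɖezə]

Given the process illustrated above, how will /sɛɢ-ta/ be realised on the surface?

[sɛdta]

The data show regressive place assimilation: /ɢ/ → [b] before /p/; /ʈ/ → [t] before /d/; /ʈ/ → [c] before /ɟ/; /q/ → [ʈ] before /ɖ/. In each pair only place changes, matching the following consonant, while manner and voice stay constant.
No alternation appears in [ʐəqχɪ]: there the adjacent consonants already agree in place (/q/ and /χ/ are both uvular), so this form is consistent with the same rule.
The rule targets /ɢ/ (voiced uvular stop), which sits before the trigger /t/ (alveolar).
A voiced alveolar stop is [d], so the surface segment is [d].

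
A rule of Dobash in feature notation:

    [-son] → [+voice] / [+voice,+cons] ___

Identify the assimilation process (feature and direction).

The target ([-son], obstruents) acquires [+voice] next to a voiced consonant ([+voice,+cons]) — it takes on the voicing of its neighbour, so the feature that spreads is voicing.
The conditioning segment sits to the left of the focus bar, meaning the trigger precedes the segment that changes — progressive assimilation.

progressive voicing assimilation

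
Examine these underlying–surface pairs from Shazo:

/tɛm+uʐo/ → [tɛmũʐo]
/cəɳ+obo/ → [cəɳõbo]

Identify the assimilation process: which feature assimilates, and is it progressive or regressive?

The vowel /u/ surfaces as nasalised [ũ] next to the preceding nasal /m/ — it has acquired the [+nasal] feature of its neighbour.
The other form shows the same pattern: /o/ → [õ] after /ɳ/ — each time a vowel is nasalised next to a preceding nasal.
Because the conditioning nasal is to the left of the vowel that changes, the process is progressive (perseverative).

progressive nasality assimilation (vowel nasalisation)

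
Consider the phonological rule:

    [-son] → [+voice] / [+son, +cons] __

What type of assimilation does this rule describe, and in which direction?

progressive voicing assimilation

The target ([-son], obstruents) acquires [+voice] next to a sonorant consonant ([+son, +cons]) — it takes on the voicing of its neighbour, so the feature that spreads is voicing.
The conditioning segment sits to the left of the focus bar, meaning the trigger precedes the segment that changes — progressive assimilation.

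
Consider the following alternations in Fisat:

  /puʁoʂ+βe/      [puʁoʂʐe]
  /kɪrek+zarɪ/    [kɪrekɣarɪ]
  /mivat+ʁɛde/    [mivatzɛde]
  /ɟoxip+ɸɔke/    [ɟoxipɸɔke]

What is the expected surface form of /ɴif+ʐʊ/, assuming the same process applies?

[ɴifvʊ]

The data show progressive place assimilation: /β/ → [ʐ] after /ʂ/; /z/ → [ɣ] after /k/; /ʁ/ → [z] after /t/. In each pair only place changes, matching the preceding consonant, while manner and voice stay constant.
No alternation appears in [ɟoxipɸɔke]: there the adjacent consonants already agree in place (/ɸ/ and /p/ are both bilabial), so this form is consistent with the same rule.
The rule targets /ʐ/ (voiced retroflex fricative), which sits after the trigger /f/ (labiodental).
Changing only its place to labiodental gives [v] — the voiced labiodental fricative.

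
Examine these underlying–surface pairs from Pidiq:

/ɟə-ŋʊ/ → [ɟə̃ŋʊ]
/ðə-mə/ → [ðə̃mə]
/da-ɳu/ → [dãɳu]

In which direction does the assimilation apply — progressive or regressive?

regressive

The vowel /ə/ surfaces as nasalised [ə̃] next to the following nasal /ŋ/ — it has acquired the [+nasal] feature of its neighbour.
Likewise in the remaining data: /ə/ → [ə̃] before /m/; /a/ → [ã] before /ɳ/ — each time a vowel is nasalised next to a following nasal.
Because the conditioning nasal is to the right of the vowel that changes, the process is regressive (anticipatory).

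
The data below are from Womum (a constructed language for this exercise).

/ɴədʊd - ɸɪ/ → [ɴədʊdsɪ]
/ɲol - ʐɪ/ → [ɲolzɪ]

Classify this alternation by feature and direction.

progressive place assimilation

Underlying /ɸ/ is realised as [s] next to /d/; /d/ itself does not change.
/ɸ/ is bilabial while /d/ is alveolar; the output [s] is alveolar, matching the trigger — so the feature that spreads is place.
Manner and voice are unchanged, so the assimilation is partial, not total.
The same holds elsewhere in the data: /ʐ/ → [z] after /l/ (retroflex → alveolar, matching alveolar) — only place changes, and always toward the preceding segment.
Since the segment that changes follows the conditioning segment, the assimilation is progressive.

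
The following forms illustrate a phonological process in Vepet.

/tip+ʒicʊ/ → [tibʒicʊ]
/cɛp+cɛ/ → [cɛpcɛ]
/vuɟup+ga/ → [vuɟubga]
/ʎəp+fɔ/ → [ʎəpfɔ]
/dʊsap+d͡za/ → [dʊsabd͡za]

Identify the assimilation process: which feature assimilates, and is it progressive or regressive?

The segment that alternates is /p/, which surfaces as [b] when adjacent to /ʒ/.
The change voiceless → voiced matches the voicing of the following /ʒ/, identifying this as voicing assimilation.
Place and manner are unchanged, so the assimilation is partial, not total.
The same holds elsewhere in the data: /p/ → [b] before /g/ (voiceless → voiced, matching voiced); /p/ → [b] before /d͡z/ (voiceless → voiced, matching voiced) — only voicing changes, and always toward the following segment.
Nothing changes in [cɛpcɛ], [ʎəpfɔ]: there the adjacent consonants already agree in voicing (/p/ and /c/ are both voiceless; /p/ and /f/ are both voiceless), so these forms are consistent with the same rule.
The trigger is the following segment, so the direction is regressive (anticipatory).

regressive voicing assimilation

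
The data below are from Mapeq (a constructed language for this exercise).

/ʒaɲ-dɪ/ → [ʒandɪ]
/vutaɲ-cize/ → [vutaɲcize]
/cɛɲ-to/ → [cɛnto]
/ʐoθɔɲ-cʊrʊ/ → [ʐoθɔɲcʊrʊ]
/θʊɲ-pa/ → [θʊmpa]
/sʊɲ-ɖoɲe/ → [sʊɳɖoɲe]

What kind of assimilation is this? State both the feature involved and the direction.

Underlying /ɲ/ is realised as [n] next to /d/; /d/ itself does not change.
/ɲ/ is palatal while /d/ is alveolar; the output [n] is alveolar, matching the trigger — so the feature that spreads is place.
Manner and voice are unchanged, so the assimilation is partial, not total.
The other alternating forms pattern the same way: /ɲ/ → [n] before /t/ (palatal → alveolar, matching alveolar); /ɲ/ → [m] before /p/ (palatal → bilabial, matching bilabial); /ɲ/ → [ɳ] before /ɖ/ (palatal → retroflex, matching retroflex) — only place changes, and always toward the following segment.
Nothing changes in [vutaɲcize], [ʐoθɔɲcʊrʊ]: there the adjacent consonants already agree in place (/ɲ/ and /c/ are both palatal; /ɲ/ and /c/ are both palatal), so these forms are consistent with the same rule.
The trigger is the following segment, so the direction is regressive (anticipatory).

regressive place assimilation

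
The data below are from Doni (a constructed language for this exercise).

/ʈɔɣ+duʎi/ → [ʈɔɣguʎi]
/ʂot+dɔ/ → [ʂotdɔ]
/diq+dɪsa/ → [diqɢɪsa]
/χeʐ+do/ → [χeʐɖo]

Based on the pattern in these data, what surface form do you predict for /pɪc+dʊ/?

The data show progressive place assimilation: /d/ → [g] after /ɣ/; /d/ → [ɢ] after /q/; /d/ → [ɖ] after /ʐ/. In each pair only place changes, matching the preceding consonant, while manner and voice stay constant.
Nothing changes in [ʂotdɔ]: there the adjacent consonants already agree in place (/d/ and /t/ are both alveolar), so this form is consistent with the same rule.
/d/ is a voiced alveolar stop. The preceding trigger /c/ is palatal, so /d/ must become palatal as well.
A voiced palatal stop is [ɟ], so the surface segment is [ɟ].

[pɪcɟʊ]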